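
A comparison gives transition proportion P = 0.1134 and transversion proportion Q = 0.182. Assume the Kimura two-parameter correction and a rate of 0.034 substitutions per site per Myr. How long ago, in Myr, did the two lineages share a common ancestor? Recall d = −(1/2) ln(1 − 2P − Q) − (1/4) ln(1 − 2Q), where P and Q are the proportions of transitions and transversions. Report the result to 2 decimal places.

Under the Kimura two-parameter model, d = −½ ln(1 − 2P − Q) − ¼ ln(1 − 2Q).
1 − 2P − Q = 0.5912, giving −½ ln(0.5912) = 0.262800.
1 − 2Q = 0.636, giving −¼ ln(0.636) = 0.113139.
d = 0.262800 + 0.113139 = 0.375939.
Under a molecular clock d = 2μt, so t = d/(2μ) = 0.375939 / (2 × 0.034) = 5.53 Myr.

5.53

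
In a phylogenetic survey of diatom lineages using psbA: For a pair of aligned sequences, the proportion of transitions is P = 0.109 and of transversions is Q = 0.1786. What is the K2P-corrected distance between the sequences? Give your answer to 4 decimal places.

Under the Kimura two-parameter model, d = −½ ln(1 − 2P − Q) − ¼ ln(1 − 2Q).
1 − 2P − Q = 0.6034, giving −½ ln(0.6034) = 0.252587.
1 − 2Q = 0.6428, giving −¼ ln(0.6428) = 0.110480.
d = 0.252587 + 0.110480 = 0.363067.

0.3631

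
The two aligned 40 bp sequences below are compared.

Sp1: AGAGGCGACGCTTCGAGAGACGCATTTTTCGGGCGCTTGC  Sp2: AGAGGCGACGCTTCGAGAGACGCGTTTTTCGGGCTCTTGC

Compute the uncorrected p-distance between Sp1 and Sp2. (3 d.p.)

The sequences differ at 2 of 40 positions (sites 24, 35).
p = 2/40 = 0.050.

0.050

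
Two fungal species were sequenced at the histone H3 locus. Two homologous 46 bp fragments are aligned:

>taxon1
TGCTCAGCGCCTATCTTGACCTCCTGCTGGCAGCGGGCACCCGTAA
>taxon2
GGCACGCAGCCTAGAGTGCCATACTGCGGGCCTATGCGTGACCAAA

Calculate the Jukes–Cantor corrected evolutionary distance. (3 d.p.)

The sequences differ at 23 of 46 sites, so p = 23/46 = 0.5.
d = −(3/4) ln(1 − 4p/3) = −0.75 ln(1 − 0.666667) = −0.75 ln(0.333333)
  = −0.75 × (-1.098613) = 0.823960 substitutions/site.

0.824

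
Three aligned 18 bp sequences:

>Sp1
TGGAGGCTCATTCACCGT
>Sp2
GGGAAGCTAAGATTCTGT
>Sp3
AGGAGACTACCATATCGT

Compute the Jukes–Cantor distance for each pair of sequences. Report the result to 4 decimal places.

Sp1–Sp2: 8/18 sites differ → p ≈ 0.444444, d = −0.75 ln(1 − 0.592592) = 0.673455 ≈ 0.6735.
Sp1–Sp3: 8/18 sites differ → p ≈ 0.444444, d = −0.75 ln(1 − 0.592592) = 0.673455 ≈ 0.6735.
Sp2–Sp3: 8/18 sites differ → p ≈ 0.444444, d = −0.75 ln(1 − 0.592592) = 0.673455 ≈ 0.6735.

d(Sp1,Sp2) = 0.6735, d(Sp1,Sp3) = 0.6735, d(Sp2,Sp3) = 0.6735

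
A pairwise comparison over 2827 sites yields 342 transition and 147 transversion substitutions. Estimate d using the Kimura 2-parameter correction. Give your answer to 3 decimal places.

P = 342/2827 ≈ 0.120976 and Q = 147/2827 ≈ 0.051999.
Under the Kimura two-parameter model, d = −½ ln(1 − 2P − Q) − ¼ ln(1 − 2Q).
1 − 2P − Q = 0.706049, giving −½ ln(0.706049) = 0.174035.
1 − 2Q = 0.896002, giving −¼ ln(0.896002) = 0.027453.
d = 0.174035 + 0.027453 = 0.201488.

0.201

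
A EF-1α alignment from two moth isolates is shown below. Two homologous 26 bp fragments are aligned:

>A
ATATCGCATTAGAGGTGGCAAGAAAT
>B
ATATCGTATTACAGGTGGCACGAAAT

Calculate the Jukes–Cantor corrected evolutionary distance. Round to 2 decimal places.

0.13

The sequences differ at 3 of 26 sites (7, 12, 21), so p = 3/26 ≈ 0.115385.
d = −(3/4) ln(1 − 4p/3) = −0.75 ln(1 − 0.153847) = −0.75 ln(0.846153)
  = −0.75 × (-0.167055) = 0.125291 substitutions/site.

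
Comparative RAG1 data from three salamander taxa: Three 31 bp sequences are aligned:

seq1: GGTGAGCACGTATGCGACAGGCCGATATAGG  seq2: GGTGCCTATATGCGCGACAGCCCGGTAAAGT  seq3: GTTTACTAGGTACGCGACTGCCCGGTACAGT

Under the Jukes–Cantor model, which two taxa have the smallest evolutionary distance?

seq2 and seq3

seq1–seq2: 11/31 differ, p = 0.355, d = 0.481.
seq1–seq3: 11/31 differ, p = 0.355, d = 0.481.
seq2–seq3: 8/31 differ, p = 0.258, d = 0.316.
The smallest distance is between seq2 and seq3.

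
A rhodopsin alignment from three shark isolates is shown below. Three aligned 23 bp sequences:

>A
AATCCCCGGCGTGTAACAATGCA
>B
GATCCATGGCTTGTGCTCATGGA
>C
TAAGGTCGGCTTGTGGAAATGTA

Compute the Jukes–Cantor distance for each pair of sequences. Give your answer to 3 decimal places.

A–B: 9/23 sites differ → p ≈ 0.391304, d = −0.75 ln(1 − 0.521739) = 0.553199 ≈ 0.553.
A–C: 10/23 sites differ → p ≈ 0.434783, d = −0.75 ln(1 − 0.579711) = 0.650110 ≈ 0.650.
B–C: 10/23 sites differ → p ≈ 0.434783, d = −0.75 ln(1 − 0.579711) = 0.650110 ≈ 0.650.

d(A,B) = 0.553, d(A,C) = 0.650, d(B,C) = 0.650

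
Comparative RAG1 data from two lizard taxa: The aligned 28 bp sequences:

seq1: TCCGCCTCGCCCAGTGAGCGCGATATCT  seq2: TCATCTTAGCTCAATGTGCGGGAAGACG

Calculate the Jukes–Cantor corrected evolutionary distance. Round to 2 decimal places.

0.64

The sequences differ at 12 of 28 sites, so p = 12/28 ≈ 0.428571.
d = −(3/4) ln(1 − 4p/3) = −0.75 ln(1 − 0.571428) = −0.75 ln(0.428572)
  = −0.75 × (-0.847297) = 0.635473 substitutions/site.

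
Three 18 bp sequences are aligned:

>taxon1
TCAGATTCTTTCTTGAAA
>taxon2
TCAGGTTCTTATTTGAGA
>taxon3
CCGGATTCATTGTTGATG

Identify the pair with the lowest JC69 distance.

taxon1–taxon2: 4/18 differ, p = 0.222, d = 0.264.
taxon1–taxon3: 6/18 differ, p = 0.333, d = 0.441.
taxon2–taxon3: 8/18 differ, p = 0.444, d = 0.673.
The smallest distance is between taxon1 and taxon2.

taxon1 and taxon2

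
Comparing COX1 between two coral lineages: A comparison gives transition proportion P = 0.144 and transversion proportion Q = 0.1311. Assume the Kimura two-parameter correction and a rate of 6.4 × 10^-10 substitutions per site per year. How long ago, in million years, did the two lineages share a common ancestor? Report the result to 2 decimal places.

Under the Kimura two-parameter model, d = −½ ln(1 − 2P − Q) − ¼ ln(1 − 2Q).
1 − 2P − Q = 0.5809, giving −½ ln(0.5809) = 0.271588.
1 − 2Q = 0.7378, giving −¼ ln(0.7378) = 0.076021.
d = 0.271588 + 0.076021 = 0.347609.
Under a molecular clock d = 2μt, so t = d/(2μ) = 0.347609 / (2 × 6.4 × 10^-10) = 271.57 million years.

271.57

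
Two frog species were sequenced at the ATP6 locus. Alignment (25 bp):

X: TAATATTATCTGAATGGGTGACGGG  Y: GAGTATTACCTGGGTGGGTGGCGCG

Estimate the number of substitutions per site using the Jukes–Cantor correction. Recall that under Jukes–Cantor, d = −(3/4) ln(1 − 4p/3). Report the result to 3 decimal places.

0.351

The sequences differ at 7 of 25 sites (1, 3, 9, 13, 14, 21, 24), so p = 7/25 = 0.28.
d = −(3/4) ln(1 − 4p/3) = −0.75 ln(1 − 0.373333) = −0.75 ln(0.626667)
  = −0.75 × (-0.467340) = 0.350505 substitutions/site.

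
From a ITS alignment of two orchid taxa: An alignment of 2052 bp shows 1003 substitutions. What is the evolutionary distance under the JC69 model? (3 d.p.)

p = 1003/2052 ≈ 0.488791.
d = −(3/4) ln(1 − 4p/3) = −0.75 ln(1 − 0.651721) = −0.75 ln(0.348279)
  = −0.75 × (-1.054751) = 0.791063 substitutions/site.

0.791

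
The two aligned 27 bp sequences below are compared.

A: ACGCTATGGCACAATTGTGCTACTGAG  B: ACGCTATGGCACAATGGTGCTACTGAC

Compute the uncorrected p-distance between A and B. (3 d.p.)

The sequences differ at 2 of 27 positions (sites 16, 27).
p = 2/27 = 0.074074… ≈ 0.074 (to 3 d.p.).

0.074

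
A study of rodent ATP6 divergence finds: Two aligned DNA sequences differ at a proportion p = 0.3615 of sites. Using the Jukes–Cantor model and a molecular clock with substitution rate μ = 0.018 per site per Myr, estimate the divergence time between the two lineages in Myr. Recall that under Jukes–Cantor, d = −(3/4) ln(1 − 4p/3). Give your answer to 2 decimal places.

d = −(3/4) ln(1 − 4p/3) = −0.75 ln(1 − 0.482) = −0.75 ln(0.518)
  = −0.75 × (-0.657780) = 0.493335 substitutions/site.
Under a molecular clock d = 2μt, so t = d/(2μ) = 0.493335 / (2 × 0.018) = 13.70 Myr.

13.70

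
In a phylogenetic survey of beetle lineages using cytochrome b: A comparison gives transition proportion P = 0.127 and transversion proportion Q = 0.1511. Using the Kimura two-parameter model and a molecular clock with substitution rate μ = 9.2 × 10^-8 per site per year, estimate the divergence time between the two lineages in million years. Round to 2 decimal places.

1.90

Under the Kimura two-parameter model, d = −½ ln(1 − 2P − Q) − ¼ ln(1 − 2Q).
1 − 2P − Q = 0.5949, giving −½ ln(0.5949) = 0.259681.
1 − 2Q = 0.6978, giving −¼ ln(0.6978) = 0.089956.
d = 0.259681 + 0.089956 = 0.349637.
Under a molecular clock d = 2μt, so t = d/(2μ) = 0.349637 / (2 × 9.2 × 10^-8) = 1.90 million years.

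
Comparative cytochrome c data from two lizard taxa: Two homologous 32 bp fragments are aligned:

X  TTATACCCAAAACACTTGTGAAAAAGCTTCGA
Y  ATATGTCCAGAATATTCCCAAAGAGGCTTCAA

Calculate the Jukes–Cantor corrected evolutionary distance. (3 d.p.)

The sequences differ at 13 of 32 sites, so p = 13/32 = 0.40625.
d = −(3/4) ln(1 − 4p/3) = −0.75 ln(1 − 0.541667) = −0.75 ln(0.458333)
  = −0.75 × (-0.780159) = 0.585119 substitutions/site.

0.585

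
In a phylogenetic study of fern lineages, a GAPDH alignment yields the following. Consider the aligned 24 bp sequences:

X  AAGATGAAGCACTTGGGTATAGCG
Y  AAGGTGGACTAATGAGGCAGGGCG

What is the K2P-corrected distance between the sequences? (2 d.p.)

Of 24 sites, 6 differences are transitions and 4 are transversions, so P = 6/24 = 0.25 and Q = 4/24 ≈ 0.166667.
Under the Kimura two-parameter model, d = −½ ln(1 − 2P − Q) − ¼ ln(1 − 2Q).
1 − 2P − Q = 0.333333, giving −½ ln(0.333333) = 0.549307.
1 − 2Q = 0.666666, giving −¼ ln(0.666666) = 0.101367.
d = 0.549307 + 0.101367 = 0.650674.

0.65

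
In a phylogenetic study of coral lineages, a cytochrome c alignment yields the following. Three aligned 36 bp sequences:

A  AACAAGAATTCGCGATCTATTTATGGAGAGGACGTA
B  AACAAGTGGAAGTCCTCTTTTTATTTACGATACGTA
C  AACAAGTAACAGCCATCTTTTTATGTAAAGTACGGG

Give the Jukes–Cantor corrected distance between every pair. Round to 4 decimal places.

A–B: 15/36 sites differ → p ≈ 0.416667, d = −0.75 ln(1 − 0.555556) = 0.608198 ≈ 0.6082.
A–C: 11/36 sites differ → p ≈ 0.305556, d = −0.75 ln(1 − 0.407408) = 0.392437 ≈ 0.3924.
B–C: 11/36 sites differ → p ≈ 0.305556, d = −0.75 ln(1 − 0.407408) = 0.392437 ≈ 0.3924.

d(A,B) = 0.6082, d(A,C) = 0.3924, d(B,C) = 0.3924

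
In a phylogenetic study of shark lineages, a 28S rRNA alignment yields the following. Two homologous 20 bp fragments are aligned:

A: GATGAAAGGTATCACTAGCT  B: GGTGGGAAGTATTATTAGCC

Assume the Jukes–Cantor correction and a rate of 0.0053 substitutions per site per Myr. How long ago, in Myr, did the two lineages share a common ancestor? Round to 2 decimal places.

44.48

The sequences differ at 7 of 20 sites (2, 5, 6, 8, 13, 15, 20), so p = 7/20 = 0.35.
d = −(3/4) ln(1 − 4p/3) = −0.75 ln(1 − 0.466667) = −0.75 ln(0.533333)
  = −0.75 × (-0.628609) = 0.471457 substitutions/site.
Under a molecular clock d = 2μt, so t = d/(2μ) = 0.471457 / (2 × 0.0053) = 44.48 Myr.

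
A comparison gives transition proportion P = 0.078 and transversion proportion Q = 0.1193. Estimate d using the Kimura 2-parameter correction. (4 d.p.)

Under the Kimura two-parameter model, d = −½ ln(1 − 2P − Q) − ¼ ln(1 − 2Q).
1 − 2P − Q = 0.7247, giving −½ ln(0.7247) = 0.160999.
1 − 2Q = 0.7614, giving −¼ ln(0.7614) = 0.068149.
d = 0.160999 + 0.068149 = 0.229148.

0.2291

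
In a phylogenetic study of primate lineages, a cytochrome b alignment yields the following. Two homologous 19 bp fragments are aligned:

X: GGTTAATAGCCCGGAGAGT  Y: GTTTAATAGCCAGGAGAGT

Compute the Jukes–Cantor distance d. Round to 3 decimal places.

The sequences differ at 2 of 19 sites (2, 12), so p = 2/19 ≈ 0.105263.
d = −(3/4) ln(1 − 4p/3) = −0.75 ln(1 − 0.140351) = −0.75 ln(0.859649)
  = −0.75 × (-0.151231) = 0.113423 substitutions/site.

0.113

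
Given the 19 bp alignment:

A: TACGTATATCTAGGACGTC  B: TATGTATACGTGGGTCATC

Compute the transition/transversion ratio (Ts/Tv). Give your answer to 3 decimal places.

2.000

Transitions are A↔G and C↔T; transversions are all other mismatches.
Transitions: 4. Transversions: 2.
R = 4/2 = 2.000.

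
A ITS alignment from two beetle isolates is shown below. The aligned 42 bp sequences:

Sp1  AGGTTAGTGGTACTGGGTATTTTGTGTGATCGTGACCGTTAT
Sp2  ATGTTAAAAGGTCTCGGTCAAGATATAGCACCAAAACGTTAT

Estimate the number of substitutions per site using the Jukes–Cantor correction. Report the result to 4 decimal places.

0.8990

The sequences differ at 22 of 42 sites, so p = 22/42 ≈ 0.52381.
d = −(3/4) ln(1 − 4p/3) = −0.75 ln(1 − 0.698413) = −0.75 ln(0.301587)
  = −0.75 × (-1.198697) = 0.899023 substitutions/site.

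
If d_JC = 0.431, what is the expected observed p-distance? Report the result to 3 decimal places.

0.328

p = (3/4)(1 − e^(−4d/3)) = 0.75 × (1 − e^(-0.574667)) = 0.75 × (1 − 0.562892) = 0.327831.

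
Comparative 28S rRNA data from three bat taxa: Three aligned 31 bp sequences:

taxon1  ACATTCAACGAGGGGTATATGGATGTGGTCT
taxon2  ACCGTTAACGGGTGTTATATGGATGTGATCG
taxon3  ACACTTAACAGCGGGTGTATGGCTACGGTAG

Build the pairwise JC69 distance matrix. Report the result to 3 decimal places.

d(taxon1,taxon2) = 0.316, d(taxon1,taxon3) = 0.481, d(taxon2,taxon3) = 0.544

taxon1–taxon2: 8/31 sites differ → p ≈ 0.258065, d = −0.75 ln(1 − 0.344087) = 0.316295 ≈ 0.316.
taxon1–taxon3: 11/31 sites differ → p ≈ 0.354839, d = −0.75 ln(1 − 0.473119) = 0.480585 ≈ 0.481.
taxon2–taxon3: 12/31 sites differ → p ≈ 0.387097, d = −0.75 ln(1 − 0.516129) = 0.544453 ≈ 0.544.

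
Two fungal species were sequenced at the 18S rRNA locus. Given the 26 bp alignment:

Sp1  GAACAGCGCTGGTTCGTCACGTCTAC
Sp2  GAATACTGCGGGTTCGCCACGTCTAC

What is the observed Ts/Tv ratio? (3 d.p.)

Transitions are A↔G and C↔T; transversions are all other mismatches.
Transitions: 3. Transversions: 2.
R = 3/2 = 1.500.

1.500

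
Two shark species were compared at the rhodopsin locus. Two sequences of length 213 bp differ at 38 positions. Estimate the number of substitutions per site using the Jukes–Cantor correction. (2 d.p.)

p = 38/213 ≈ 0.178404.
d = −(3/4) ln(1 − 4p/3) = −0.75 ln(1 − 0.237872) = −0.75 ln(0.762128)
  = −0.75 × (-0.271641) = 0.203731 substitutions/site.

0.20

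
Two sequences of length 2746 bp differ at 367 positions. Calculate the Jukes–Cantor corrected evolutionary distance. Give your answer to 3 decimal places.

p = 367/2746 ≈ 0.133649.
d = −(3/4) ln(1 − 4p/3) = −0.75 ln(1 − 0.178199) = −0.75 ln(0.821801)
  = −0.75 × (-0.196257) = 0.147193 substitutions/site.

0.147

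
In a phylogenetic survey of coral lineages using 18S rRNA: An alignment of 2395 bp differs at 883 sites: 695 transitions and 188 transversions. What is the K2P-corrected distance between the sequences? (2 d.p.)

0.58

P = 695/2395 ≈ 0.290188 and Q = 188/2395 ≈ 0.078497.
Under the Kimura two-parameter model, d = −½ ln(1 − 2P − Q) − ¼ ln(1 − 2Q).
1 − 2P − Q = 0.341127, giving −½ ln(0.341127) = 0.537750.
1 − 2Q = 0.843006, giving −¼ ln(0.843006) = 0.042695.
d = 0.537750 + 0.042695 = 0.580445.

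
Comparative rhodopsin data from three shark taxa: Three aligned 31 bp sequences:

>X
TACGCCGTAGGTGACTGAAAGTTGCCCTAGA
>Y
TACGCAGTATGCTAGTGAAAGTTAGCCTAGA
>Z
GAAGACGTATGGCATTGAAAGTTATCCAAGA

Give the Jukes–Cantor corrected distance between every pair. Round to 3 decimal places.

X–Y: 7/31 sites differ → p ≈ 0.225806, d = −0.75 ln(1 − 0.301075) = 0.268659 ≈ 0.269.
X–Z: 10/31 sites differ → p ≈ 0.322581, d = −0.75 ln(1 − 0.430108) = 0.421731 ≈ 0.422.
Y–Z: 9/31 sites differ → p ≈ 0.290323, d = −0.75 ln(1 − 0.387097) = 0.367161 ≈ 0.367.

d(X,Y) = 0.269, d(X,Z) = 0.422, d(Y,Z) = 0.367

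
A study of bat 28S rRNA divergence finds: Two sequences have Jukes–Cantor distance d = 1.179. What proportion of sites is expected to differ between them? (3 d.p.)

0.594

p = (3/4)(1 − e^(−4d/3)) = 0.75 × (1 − e^(-1.572)) = 0.75 × (1 − 0.207630) = 0.594278.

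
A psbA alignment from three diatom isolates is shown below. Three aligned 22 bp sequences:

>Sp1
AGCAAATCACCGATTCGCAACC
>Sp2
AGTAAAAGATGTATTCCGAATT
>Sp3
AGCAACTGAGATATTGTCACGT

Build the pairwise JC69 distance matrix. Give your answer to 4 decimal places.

d(Sp1,Sp2) = 0.6987, d(Sp1,Sp3) = 0.6987, d(Sp2,Sp3) = 0.6987

Sp1–Sp2: 10/22 sites differ → p ≈ 0.454545, d = −0.75 ln(1 − 0.60606) = 0.698667 ≈ 0.6987.
Sp1–Sp3: 10/22 sites differ → p ≈ 0.454545, d = −0.75 ln(1 − 0.60606) = 0.698667 ≈ 0.6987.
Sp2–Sp3: 10/22 sites differ → p ≈ 0.454545, d = −0.75 ln(1 − 0.60606) = 0.698667 ≈ 0.6987.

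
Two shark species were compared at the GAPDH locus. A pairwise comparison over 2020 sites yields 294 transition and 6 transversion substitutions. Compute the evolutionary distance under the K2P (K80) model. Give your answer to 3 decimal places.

0.176

P = 294/2020 ≈ 0.145545 and Q = 6/2020 ≈ 0.00297.
Under the Kimura two-parameter model, d = −½ ln(1 − 2P − Q) − ¼ ln(1 − 2Q).
1 − 2P − Q = 0.70594, giving −½ ln(0.70594) = 0.174113.
1 − 2Q = 0.99406, giving −¼ ln(0.99406) = 0.001489.
d = 0.174113 + 0.001489 = 0.175602.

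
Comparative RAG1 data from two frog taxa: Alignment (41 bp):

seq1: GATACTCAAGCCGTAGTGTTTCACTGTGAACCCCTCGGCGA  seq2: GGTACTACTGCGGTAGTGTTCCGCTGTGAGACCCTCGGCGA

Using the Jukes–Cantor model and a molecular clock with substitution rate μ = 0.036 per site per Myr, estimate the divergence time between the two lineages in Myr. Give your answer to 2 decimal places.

The sequences differ at 9 of 41 sites (2, 7, 8, 9, 12, 21, 23, 30, 31), so p = 9/41 ≈ 0.219512.
d = −(3/4) ln(1 − 4p/3) = −0.75 ln(1 − 0.292683) = −0.75 ln(0.707317)
  = −0.75 × (-0.346276) = 0.259707 substitutions/site.
Under a molecular clock d = 2μt, so t = d/(2μ) = 0.259707 / (2 × 0.036) = 3.61 Myr.

3.61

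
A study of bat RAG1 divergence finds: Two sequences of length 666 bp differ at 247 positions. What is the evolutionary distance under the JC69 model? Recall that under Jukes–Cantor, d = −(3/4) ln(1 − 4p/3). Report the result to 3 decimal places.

0.512

p = 247/666 ≈ 0.370871.
d = −(3/4) ln(1 − 4p/3) = −0.75 ln(1 − 0.494495) = −0.75 ln(0.505505)
  = −0.75 × (-0.682197) = 0.511648 substitutions/site.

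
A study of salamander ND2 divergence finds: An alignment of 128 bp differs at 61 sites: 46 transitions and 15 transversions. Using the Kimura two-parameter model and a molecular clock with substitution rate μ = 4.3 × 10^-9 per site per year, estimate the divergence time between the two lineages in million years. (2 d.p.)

112.85

P = 46/128 = 0.359375 and Q = 15/128 ≈ 0.117188.
Under the Kimura two-parameter model, d = −½ ln(1 − 2P − Q) − ¼ ln(1 − 2Q).
1 − 2P − Q = 0.164062, giving −½ ln(0.164062) = 0.903755.
1 − 2Q = 0.765624, giving −¼ ln(0.765624) = 0.066766.
d = 0.903755 + 0.066766 = 0.970521.
Under a molecular clock d = 2μt, so t = d/(2μ) = 0.970521 / (2 × 4.3 × 10^-9) = 112.85 million years.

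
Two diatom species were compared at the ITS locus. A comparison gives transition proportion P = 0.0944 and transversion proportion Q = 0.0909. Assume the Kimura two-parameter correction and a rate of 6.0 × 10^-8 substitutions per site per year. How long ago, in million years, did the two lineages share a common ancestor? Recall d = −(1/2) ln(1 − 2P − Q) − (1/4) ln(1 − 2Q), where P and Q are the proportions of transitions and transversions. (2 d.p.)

1.79

Under the Kimura two-parameter model, d = −½ ln(1 − 2P − Q) − ¼ ln(1 − 2Q).
1 − 2P − Q = 0.7203, giving −½ ln(0.7203) = 0.164044.
1 − 2Q = 0.8182, giving −¼ ln(0.8182) = 0.050162.
d = 0.164044 + 0.050162 = 0.214206.
Under a molecular clock d = 2μt, so t = d/(2μ) = 0.214206 / (2 × 6.0 × 10^-8) = 1.79 million years.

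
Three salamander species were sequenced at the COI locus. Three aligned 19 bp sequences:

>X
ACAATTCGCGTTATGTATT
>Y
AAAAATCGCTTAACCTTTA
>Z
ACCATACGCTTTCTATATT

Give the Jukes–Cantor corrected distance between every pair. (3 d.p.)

X–Y: 8/19 sites differ → p ≈ 0.421053, d = −0.75 ln(1 − 0.561404) = 0.618132 ≈ 0.618.
X–Z: 5/19 sites differ → p ≈ 0.263158, d = −0.75 ln(1 − 0.350877) = 0.324100 ≈ 0.324.
Y–Z: 10/19 sites differ → p ≈ 0.526316, d = −0.75 ln(1 − 0.701755) = 0.907380 ≈ 0.907.

d(X,Y) = 0.618, d(X,Z) = 0.324, d(Y,Z) = 0.907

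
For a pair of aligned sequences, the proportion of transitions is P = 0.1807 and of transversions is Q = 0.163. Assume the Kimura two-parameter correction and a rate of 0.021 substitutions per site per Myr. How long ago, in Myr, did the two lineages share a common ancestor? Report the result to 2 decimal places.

11.20

Under the Kimura two-parameter model, d = −½ ln(1 − 2P − Q) − ¼ ln(1 − 2Q).
1 − 2P − Q = 0.4756, giving −½ ln(0.4756) = 0.371589.
1 − 2Q = 0.674, giving −¼ ln(0.674) = 0.098631.
d = 0.371589 + 0.098631 = 0.470220.
Under a molecular clock d = 2μt, so t = d/(2μ) = 0.470220 / (2 × 0.021) = 11.20 Myr.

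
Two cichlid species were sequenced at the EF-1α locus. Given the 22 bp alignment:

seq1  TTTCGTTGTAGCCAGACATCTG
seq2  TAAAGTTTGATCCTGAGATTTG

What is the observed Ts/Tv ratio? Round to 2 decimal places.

Transitions are A↔G and C↔T; transversions are all other mismatches.
Transitions: 1. Transversions: 8.
R = 1/8 = 0.125 ≈ 0.13 (to 2 d.p.).

0.13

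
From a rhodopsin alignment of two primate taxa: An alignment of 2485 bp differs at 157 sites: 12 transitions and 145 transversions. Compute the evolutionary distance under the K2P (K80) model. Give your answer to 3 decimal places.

0.066

P = 12/2485 ≈ 0.004829 and Q = 145/2485 ≈ 0.05835.
Under the Kimura two-parameter model, d = −½ ln(1 − 2P − Q) − ¼ ln(1 − 2Q).
1 − 2P − Q = 0.931992, giving −½ ln(0.931992) = 0.035216.
1 − 2Q = 0.8833, giving −¼ ln(0.8833) = 0.031023.
d = 0.035216 + 0.031023 = 0.066239.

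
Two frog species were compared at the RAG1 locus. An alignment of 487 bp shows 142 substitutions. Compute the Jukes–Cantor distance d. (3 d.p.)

0.369

p = 142/487 ≈ 0.291581.
d = −(3/4) ln(1 − 4p/3) = −0.75 ln(1 − 0.388775) = −0.75 ln(0.611225)
  = −0.75 × (-0.492290) = 0.369218 substitutions/site.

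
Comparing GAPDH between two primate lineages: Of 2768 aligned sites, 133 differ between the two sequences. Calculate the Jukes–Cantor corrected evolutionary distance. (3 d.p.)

0.050

p = 133/2768 ≈ 0.048049.
d = −(3/4) ln(1 − 4p/3) = −0.75 ln(1 − 0.064065) = −0.75 ln(0.935935)
  = −0.75 × (-0.066209) = 0.049657 substitutions/site.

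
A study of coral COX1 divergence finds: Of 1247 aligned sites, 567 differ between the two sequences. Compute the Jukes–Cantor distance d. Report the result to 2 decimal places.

0.70

p = 567/1247 ≈ 0.454691.
d = −(3/4) ln(1 − 4p/3) = −0.75 ln(1 − 0.606255) = −0.75 ln(0.393745)
  = −0.75 × (-0.932052) = 0.699039 substitutions/site.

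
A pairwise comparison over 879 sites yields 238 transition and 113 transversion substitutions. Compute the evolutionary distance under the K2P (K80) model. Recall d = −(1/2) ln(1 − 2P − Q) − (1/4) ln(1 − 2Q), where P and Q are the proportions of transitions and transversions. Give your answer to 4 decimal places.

P = 238/879 ≈ 0.270762 and Q = 113/879 ≈ 0.128555.
Under the Kimura two-parameter model, d = −½ ln(1 − 2P − Q) − ¼ ln(1 − 2Q).
1 − 2P − Q = 0.329921, giving −½ ln(0.329921) = 0.554451.
1 − 2Q = 0.74289, giving −¼ ln(0.74289) = 0.074302.
d = 0.554451 + 0.074302 = 0.628753.

0.6288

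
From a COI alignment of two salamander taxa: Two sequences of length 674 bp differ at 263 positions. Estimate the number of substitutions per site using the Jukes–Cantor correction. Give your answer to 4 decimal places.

0.5509

p = 263/674 ≈ 0.390208.
d = −(3/4) ln(1 − 4p/3) = −0.75 ln(1 − 0.520277) = −0.75 ln(0.479723)
  = −0.75 × (-0.734546) = 0.550910 substitutions/site.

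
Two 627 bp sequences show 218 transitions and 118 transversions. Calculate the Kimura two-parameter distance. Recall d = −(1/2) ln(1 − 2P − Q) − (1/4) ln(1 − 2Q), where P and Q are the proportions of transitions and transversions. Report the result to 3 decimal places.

1.193

P = 218/627 ≈ 0.347687 and Q = 118/627 ≈ 0.188198.
Under the Kimura two-parameter model, d = −½ ln(1 − 2P − Q) − ¼ ln(1 − 2Q).
1 − 2P − Q = 0.116428, giving −½ ln(0.116428) = 1.075241.
1 − 2Q = 0.623604, giving −¼ ln(0.623604) = 0.118060.
d = 1.075241 + 0.118060 = 1.193301.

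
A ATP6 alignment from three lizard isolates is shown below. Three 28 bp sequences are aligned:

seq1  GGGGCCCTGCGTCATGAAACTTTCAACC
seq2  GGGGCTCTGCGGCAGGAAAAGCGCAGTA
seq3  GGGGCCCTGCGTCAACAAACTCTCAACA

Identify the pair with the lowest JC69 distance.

seq1 and seq3

seq1–seq2: 10/28 differ, p = 0.357, d = 0.485.
seq1–seq3: 4/28 differ, p = 0.143, d = 0.158.
seq2–seq3: 9/28 differ, p = 0.321, d = 0.420.
The smallest distance is between seq1 and seq3.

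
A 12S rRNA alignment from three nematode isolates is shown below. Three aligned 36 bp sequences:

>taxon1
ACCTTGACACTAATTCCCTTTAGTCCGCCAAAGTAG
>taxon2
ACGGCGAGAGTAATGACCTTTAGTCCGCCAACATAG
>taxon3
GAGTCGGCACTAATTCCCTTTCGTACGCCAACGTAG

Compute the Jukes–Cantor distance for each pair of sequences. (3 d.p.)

taxon1–taxon2: 9/36 sites differ → p = 0.25, d = −0.75 ln(1 − 0.333333) = 0.304098 ≈ 0.304.
taxon1–taxon3: 8/36 sites differ → p ≈ 0.222222, d = −0.75 ln(1 − 0.296296) = 0.263548 ≈ 0.264.
taxon2–taxon3: 11/36 sites differ → p ≈ 0.305556, d = −0.75 ln(1 − 0.407408) = 0.392437 ≈ 0.392.

d(taxon1,taxon2) = 0.304, d(taxon1,taxon3) = 0.264, d(taxon2,taxon3) = 0.392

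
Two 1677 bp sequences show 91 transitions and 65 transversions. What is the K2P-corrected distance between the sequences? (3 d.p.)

0.100

P = 91/1677 ≈ 0.054264 and Q = 65/1677 ≈ 0.03876.
Under the Kimura two-parameter model, d = −½ ln(1 − 2P − Q) − ¼ ln(1 − 2Q).
1 − 2P − Q = 0.852712, giving −½ ln(0.852712) = 0.079667.
1 − 2Q = 0.92248, giving −¼ ln(0.92248) = 0.020172.
d = 0.079667 + 0.020172 = 0.099839.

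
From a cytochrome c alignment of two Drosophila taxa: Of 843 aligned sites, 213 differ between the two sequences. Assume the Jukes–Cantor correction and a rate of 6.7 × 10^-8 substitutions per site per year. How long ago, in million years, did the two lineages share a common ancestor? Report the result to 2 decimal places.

2.30

p = 213/843 ≈ 0.252669.
d = −(3/4) ln(1 − 4p/3) = −0.75 ln(1 − 0.336892) = −0.75 ln(0.663108)
  = −0.75 × (-0.410817) = 0.308113 substitutions/site.
Under a molecular clock d = 2μt, so t = d/(2μ) = 0.308113 / (2 × 6.7 × 10^-8) = 2.30 million years.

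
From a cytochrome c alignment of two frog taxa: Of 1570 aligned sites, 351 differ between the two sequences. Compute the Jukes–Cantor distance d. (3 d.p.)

p = 351/1570 ≈ 0.223567.
d = −(3/4) ln(1 − 4p/3) = −0.75 ln(1 − 0.298089) = −0.75 ln(0.701911)
  = −0.75 × (-0.353949) = 0.265462 substitutions/site.

0.265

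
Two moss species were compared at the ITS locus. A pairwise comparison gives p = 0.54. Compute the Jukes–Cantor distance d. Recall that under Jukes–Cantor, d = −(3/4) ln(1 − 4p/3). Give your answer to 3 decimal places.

d = −(3/4) ln(1 − 4p/3) = −0.75 ln(1 − 0.72) = −0.75 ln(0.28)
  = −0.75 × (-1.272966) = 0.954725 substitutions/site.

0.955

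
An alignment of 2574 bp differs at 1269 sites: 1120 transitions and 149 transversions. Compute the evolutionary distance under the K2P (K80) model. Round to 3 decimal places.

1.347

P = 1120/2574 ≈ 0.43512 and Q = 149/2574 ≈ 0.057887.
Under the Kimura two-parameter model, d = −½ ln(1 − 2P − Q) − ¼ ln(1 − 2Q).
1 − 2P − Q = 0.071873, giving −½ ln(0.071873) = 1.316427.
1 − 2Q = 0.884226, giving −¼ ln(0.884226) = 0.030761.
d = 1.316427 + 0.030761 = 1.347188.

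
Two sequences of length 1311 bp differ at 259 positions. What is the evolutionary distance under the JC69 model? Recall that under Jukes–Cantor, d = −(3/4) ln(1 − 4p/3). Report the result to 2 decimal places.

0.23

p = 259/1311 ≈ 0.197559.
d = −(3/4) ln(1 − 4p/3) = −0.75 ln(1 − 0.263412) = −0.75 ln(0.736588)
  = −0.75 × (-0.305727) = 0.229295 substitutions/site.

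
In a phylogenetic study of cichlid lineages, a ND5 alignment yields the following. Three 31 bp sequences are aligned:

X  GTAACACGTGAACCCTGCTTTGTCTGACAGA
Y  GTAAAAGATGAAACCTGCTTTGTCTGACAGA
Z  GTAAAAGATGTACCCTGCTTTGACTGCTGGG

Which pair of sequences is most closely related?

X–Y: 4/31 differ, p = 0.129, d = 0.142.
X–Z: 9/31 differ, p = 0.290, d = 0.367.
Y–Z: 7/31 differ, p = 0.226, d = 0.269.
The smallest distance is between X and Y.

X and Y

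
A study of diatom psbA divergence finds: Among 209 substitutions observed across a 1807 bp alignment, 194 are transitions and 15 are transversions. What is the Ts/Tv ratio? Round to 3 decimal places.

12.933

R = 194/15 = 12.933333… ≈ 12.933 (to 3 d.p.).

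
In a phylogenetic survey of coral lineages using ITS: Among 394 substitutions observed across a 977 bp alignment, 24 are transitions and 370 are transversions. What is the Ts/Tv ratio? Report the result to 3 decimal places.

0.065

R = 24/370 = 0.064864… ≈ 0.065 (to 3 d.p.).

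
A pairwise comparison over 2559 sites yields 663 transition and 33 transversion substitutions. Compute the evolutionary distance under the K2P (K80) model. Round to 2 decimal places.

0.39

P = 663/2559 ≈ 0.259086 and Q = 33/2559 ≈ 0.012896.
Under the Kimura two-parameter model, d = −½ ln(1 − 2P − Q) − ¼ ln(1 − 2Q).
1 − 2P − Q = 0.468932, giving −½ ln(0.468932) = 0.378649.
1 − 2Q = 0.974208, giving −¼ ln(0.974208) = 0.006533.
d = 0.378649 + 0.006533 = 0.385182.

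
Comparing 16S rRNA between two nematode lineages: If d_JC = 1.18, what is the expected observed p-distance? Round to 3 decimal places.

p = (3/4)(1 − e^(−4d/3)) = 0.75 × (1 − e^(-1.573333)) = 0.75 × (1 − 0.207353) = 0.594485.

0.594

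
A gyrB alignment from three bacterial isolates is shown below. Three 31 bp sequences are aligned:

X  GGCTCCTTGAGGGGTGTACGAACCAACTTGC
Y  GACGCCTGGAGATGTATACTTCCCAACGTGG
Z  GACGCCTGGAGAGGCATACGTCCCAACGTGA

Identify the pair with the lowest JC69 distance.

Y and Z

X–Y: 11/31 differ, p = 0.355, d = 0.481.
X–Z: 10/31 differ, p = 0.323, d = 0.422.
Y–Z: 4/31 differ, p = 0.129, d = 0.142.
The smallest distance is between Y and Z.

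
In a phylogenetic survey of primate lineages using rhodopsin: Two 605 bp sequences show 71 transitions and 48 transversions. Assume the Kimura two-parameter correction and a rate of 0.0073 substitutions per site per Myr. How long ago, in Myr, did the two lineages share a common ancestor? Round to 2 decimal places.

15.87

P = 71/605 ≈ 0.117355 and Q = 48/605 ≈ 0.079339.
Under the Kimura two-parameter model, d = −½ ln(1 − 2P − Q) − ¼ ln(1 − 2Q).
1 − 2P − Q = 0.685951, giving −½ ln(0.685951) = 0.188475.
1 − 2Q = 0.841322, giving −¼ ln(0.841322) = 0.043195.
d = 0.188475 + 0.043195 = 0.231670.
Under a molecular clock d = 2μt, so t = d/(2μ) = 0.231670 / (2 × 0.0073) = 15.87 Myr.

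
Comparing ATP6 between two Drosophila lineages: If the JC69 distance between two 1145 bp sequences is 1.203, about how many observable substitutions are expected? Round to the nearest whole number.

686

Invert JC69: p = (3/4)(1 − e^(−4d/3)) = 0.75 × (1 − e^(-1.604)) = 0.75 × (1 − 0.201091) = 0.599182.
Expected differing sites = pL ≈ 0.599182 × 1145 = 686.06339 ≈ 686.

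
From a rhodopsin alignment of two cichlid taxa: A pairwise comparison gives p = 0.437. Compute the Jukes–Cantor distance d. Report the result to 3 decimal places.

d = −(3/4) ln(1 − 4p/3) = −0.75 ln(1 − 0.582667) = −0.75 ln(0.417333)
  = −0.75 × (-0.873871) = 0.655403 substitutions/site.

0.655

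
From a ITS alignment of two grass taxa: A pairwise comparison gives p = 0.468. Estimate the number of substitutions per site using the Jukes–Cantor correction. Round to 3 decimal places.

d = −(3/4) ln(1 − 4p/3) = −0.75 ln(1 − 0.624) = −0.75 ln(0.376)
  = −0.75 × (-0.978166) = 0.733625 substitutions/site.

0.734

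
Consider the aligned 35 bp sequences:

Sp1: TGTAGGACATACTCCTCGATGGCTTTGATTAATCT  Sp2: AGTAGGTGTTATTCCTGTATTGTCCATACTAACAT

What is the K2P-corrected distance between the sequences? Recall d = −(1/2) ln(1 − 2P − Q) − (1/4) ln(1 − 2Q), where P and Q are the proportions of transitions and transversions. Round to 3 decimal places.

0.707

Of 35 sites, 6 differences are transitions and 10 are transversions, so P = 6/35 ≈ 0.171429 and Q = 10/35 ≈ 0.285714.
Under the Kimura two-parameter model, d = −½ ln(1 − 2P − Q) − ¼ ln(1 − 2Q).
1 − 2P − Q = 0.371428, giving −½ ln(0.371428) = 0.495200.
1 − 2Q = 0.428572, giving −¼ ln(0.428572) = 0.211824.
d = 0.495200 + 0.211824 = 0.707024.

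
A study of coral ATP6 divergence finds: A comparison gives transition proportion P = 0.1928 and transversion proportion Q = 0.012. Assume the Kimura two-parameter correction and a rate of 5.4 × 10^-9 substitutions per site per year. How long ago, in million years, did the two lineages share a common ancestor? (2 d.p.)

Under the Kimura two-parameter model, d = −½ ln(1 − 2P − Q) − ¼ ln(1 − 2Q).
1 − 2P − Q = 0.6024, giving −½ ln(0.6024) = 0.253417.
1 − 2Q = 0.976, giving −¼ ln(0.976) = 0.006073.
d = 0.253417 + 0.006073 = 0.259490.
Under a molecular clock d = 2μt, so t = d/(2μ) = 0.259490 / (2 × 5.4 × 10^-9) = 24.03 million years.

24.03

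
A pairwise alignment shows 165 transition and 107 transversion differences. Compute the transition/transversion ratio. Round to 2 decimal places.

R = 165/107 = 1.542056… ≈ 1.54 (to 2 d.p.).

1.54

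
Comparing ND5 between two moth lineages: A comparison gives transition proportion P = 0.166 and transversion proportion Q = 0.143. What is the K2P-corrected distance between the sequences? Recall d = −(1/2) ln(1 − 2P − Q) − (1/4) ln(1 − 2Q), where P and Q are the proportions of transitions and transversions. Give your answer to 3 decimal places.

Under the Kimura two-parameter model, d = −½ ln(1 − 2P − Q) − ¼ ln(1 − 2Q).
1 − 2P − Q = 0.525, giving −½ ln(0.525) = 0.322179.
1 − 2Q = 0.714, giving −¼ ln(0.714) = 0.084218.
d = 0.322179 + 0.084218 = 0.406397.

0.406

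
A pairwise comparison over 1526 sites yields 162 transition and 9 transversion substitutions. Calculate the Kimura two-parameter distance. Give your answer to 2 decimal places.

P = 162/1526 ≈ 0.10616 and Q = 9/1526 ≈ 0.005898.
Under the Kimura two-parameter model, d = −½ ln(1 − 2P − Q) − ¼ ln(1 − 2Q).
1 − 2P − Q = 0.781782, giving −½ ln(0.781782) = 0.123090.
1 − 2Q = 0.988204, giving −¼ ln(0.988204) = 0.002967.
d = 0.123090 + 0.002967 = 0.126057.

0.13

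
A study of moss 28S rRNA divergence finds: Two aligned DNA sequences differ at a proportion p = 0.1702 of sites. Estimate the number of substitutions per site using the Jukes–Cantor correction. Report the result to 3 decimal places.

0.193

d = −(3/4) ln(1 − 4p/3) = −0.75 ln(1 − 0.226933) = −0.75 ln(0.773067)
  = −0.75 × (-0.257390) = 0.193043 substitutions/site.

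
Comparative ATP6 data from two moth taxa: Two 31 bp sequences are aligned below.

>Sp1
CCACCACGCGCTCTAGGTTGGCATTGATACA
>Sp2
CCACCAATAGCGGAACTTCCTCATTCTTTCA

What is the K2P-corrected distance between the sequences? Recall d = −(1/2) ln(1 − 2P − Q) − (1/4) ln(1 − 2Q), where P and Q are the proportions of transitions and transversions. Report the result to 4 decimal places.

0.7868

Of 31 sites, 1 differences are transitions and 13 are transversions, so P = 1/31 ≈ 0.032258 and Q = 13/31 ≈ 0.419355.
Under the Kimura two-parameter model, d = −½ ln(1 − 2P − Q) − ¼ ln(1 − 2Q).
1 − 2P − Q = 0.516129, giving −½ ln(0.516129) = 0.330699.
1 − 2Q = 0.16129, giving −¼ ln(0.16129) = 0.456138.
d = 0.330699 + 0.456138 = 0.786837.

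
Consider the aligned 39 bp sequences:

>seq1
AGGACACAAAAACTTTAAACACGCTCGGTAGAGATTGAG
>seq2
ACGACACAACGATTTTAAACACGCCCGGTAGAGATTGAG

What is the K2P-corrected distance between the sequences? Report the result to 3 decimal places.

Of 39 sites, 3 differences are transitions and 2 are transversions, so P = 3/39 ≈ 0.076923 and Q = 2/39 ≈ 0.051282.
Under the Kimura two-parameter model, d = −½ ln(1 − 2P − Q) − ¼ ln(1 − 2Q).
1 − 2P − Q = 0.794872, giving −½ ln(0.794872) = 0.114787.
1 − 2Q = 0.897436, giving −¼ ln(0.897436) = 0.027053.
d = 0.114787 + 0.027053 = 0.141840.

0.142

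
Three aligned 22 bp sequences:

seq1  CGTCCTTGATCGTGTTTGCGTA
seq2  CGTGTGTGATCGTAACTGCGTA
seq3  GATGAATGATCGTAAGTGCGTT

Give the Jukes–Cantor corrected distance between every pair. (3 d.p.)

seq1–seq2: 6/22 sites differ → p ≈ 0.272727, d = −0.75 ln(1 − 0.363636) = 0.338988 ≈ 0.339.
seq1–seq3: 9/22 sites differ → p ≈ 0.409091, d = −0.75 ln(1 − 0.545455) = 0.591344 ≈ 0.591.
seq2–seq3: 6/22 sites differ → p ≈ 0.272727, d = −0.75 ln(1 − 0.363636) = 0.338988 ≈ 0.339.

d(seq1,seq2) = 0.339, d(seq1,seq3) = 0.591, d(seq2,seq3) = 0.339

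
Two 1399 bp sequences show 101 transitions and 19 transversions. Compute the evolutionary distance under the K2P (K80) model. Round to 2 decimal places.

0.09

P = 101/1399 ≈ 0.072194 and Q = 19/1399 ≈ 0.013581.
Under the Kimura two-parameter model, d = −½ ln(1 − 2P − Q) − ¼ ln(1 − 2Q).
1 − 2P − Q = 0.842031, giving −½ ln(0.842031) = 0.085969.
1 − 2Q = 0.972838, giving −¼ ln(0.972838) = 0.006884.
d = 0.085969 + 0.006884 = 0.092853.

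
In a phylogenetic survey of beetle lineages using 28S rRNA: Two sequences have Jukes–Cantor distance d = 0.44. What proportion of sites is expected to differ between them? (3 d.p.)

p = (3/4)(1 − e^(−4d/3)) = 0.75 × (1 − e^(-0.586667)) = 0.75 × (1 − 0.556178) = 0.332867.

0.333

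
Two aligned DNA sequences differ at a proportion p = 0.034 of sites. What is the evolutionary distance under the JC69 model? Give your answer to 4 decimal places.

0.0348

d = −(3/4) ln(1 − 4p/3) = −0.75 ln(1 − 0.045333) = −0.75 ln(0.954667)
  = −0.75 × (-0.046393) = 0.034795 substitutions/site.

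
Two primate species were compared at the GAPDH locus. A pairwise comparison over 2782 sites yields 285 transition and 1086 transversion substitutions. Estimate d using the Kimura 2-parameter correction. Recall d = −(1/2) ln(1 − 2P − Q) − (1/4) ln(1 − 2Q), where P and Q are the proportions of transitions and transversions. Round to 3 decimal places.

0.832

P = 285/2782 ≈ 0.102444 and Q = 1086/2782 ≈ 0.390367.
Under the Kimura two-parameter model, d = −½ ln(1 − 2P − Q) − ¼ ln(1 − 2Q).
1 − 2P − Q = 0.404745, giving −½ ln(0.404745) = 0.452249.
1 − 2Q = 0.219266, giving −¼ ln(0.219266) = 0.379367.
d = 0.452249 + 0.379367 = 0.831616.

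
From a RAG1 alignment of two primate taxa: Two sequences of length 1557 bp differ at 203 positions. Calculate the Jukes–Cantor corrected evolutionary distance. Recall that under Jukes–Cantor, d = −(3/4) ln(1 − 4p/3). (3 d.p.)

p = 203/1557 ≈ 0.130379.
d = −(3/4) ln(1 − 4p/3) = −0.75 ln(1 − 0.173839) = −0.75 ln(0.826161)
  = −0.75 × (-0.190966) = 0.143225 substitutions/site.

0.143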